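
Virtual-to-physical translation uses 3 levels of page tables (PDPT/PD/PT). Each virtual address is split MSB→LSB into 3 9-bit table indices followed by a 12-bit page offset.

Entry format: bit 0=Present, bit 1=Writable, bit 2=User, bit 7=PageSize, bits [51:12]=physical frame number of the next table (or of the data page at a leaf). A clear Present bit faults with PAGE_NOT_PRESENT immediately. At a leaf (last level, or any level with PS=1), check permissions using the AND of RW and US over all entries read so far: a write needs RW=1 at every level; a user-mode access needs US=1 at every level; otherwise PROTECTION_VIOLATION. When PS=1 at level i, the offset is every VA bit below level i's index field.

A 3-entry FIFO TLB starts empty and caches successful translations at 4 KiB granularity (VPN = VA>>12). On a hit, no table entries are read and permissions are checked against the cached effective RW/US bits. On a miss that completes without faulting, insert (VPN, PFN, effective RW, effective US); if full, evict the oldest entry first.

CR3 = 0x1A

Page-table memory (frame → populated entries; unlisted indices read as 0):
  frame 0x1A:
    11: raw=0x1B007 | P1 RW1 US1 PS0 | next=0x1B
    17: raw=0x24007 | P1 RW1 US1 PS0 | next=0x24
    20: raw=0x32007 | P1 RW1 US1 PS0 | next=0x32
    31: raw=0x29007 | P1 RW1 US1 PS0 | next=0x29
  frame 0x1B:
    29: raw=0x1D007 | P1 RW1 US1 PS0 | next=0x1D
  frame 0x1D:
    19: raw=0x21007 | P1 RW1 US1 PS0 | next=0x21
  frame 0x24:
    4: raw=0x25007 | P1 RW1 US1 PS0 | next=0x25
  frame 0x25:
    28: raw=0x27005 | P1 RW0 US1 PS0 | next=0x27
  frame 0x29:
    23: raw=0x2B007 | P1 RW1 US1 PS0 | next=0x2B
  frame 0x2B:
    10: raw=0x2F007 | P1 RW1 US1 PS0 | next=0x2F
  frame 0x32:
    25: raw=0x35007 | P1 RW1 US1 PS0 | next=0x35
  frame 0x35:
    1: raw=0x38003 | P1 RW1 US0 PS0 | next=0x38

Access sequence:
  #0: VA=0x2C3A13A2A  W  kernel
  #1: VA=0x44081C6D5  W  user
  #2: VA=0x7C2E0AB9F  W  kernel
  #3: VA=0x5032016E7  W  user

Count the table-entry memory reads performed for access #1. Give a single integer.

Trace:
#0 VA=0x2C3A13A2A (w,kernel):
  [0] read 0x1A idx=11: raw=0x1B007 flags P=1 W=1 U=1 S=0
  [1] read 0x1B idx=29: raw=0x1D007 flags P=1 W=1 U=1 S=0
  [2] read 0x1D idx=19: raw=0x21007 flags P=1 W=1 U=1 S=0
  ✓ 0x21A2A  — 3 lookups
#1 VA=0x44081C6D5 (w,user):
  [0] read 0x1A idx=17: raw=0x24007 flags P=1 W=1 U=1 S=0
  [1] read 0x24 idx=4: raw=0x25007 flags P=1 W=1 U=1 S=0
  [2] read 0x25 idx=28: raw=0x27005 flags P=1 W=0 U=1 S=0
  → PROTECTION_VIOLATION  (3 entries read)
#2 VA=0x7C2E0AB9F (w,kernel):
  [0] read 0x1A idx=31: raw=0x29007 flags P=1 W=1 U=1 S=0
  [1] read 0x29 idx=23: raw=0x2B007 flags P=1 W=1 U=1 S=0
  [2] read 0x2B idx=10: raw=0x2F007 flags P=1 W=1 U=1 S=0
  ✓ 0x2FB9F  — 3 lookups
#3 VA=0x5032016E7 (w,user):
  [0] read 0x1A idx=20: raw=0x32007 flags P=1 W=1 U=1 S=0
  [1] read 0x32 idx=25: raw=0x35007 flags P=1 W=1 U=1 S=0
  [2] read 0x35 idx=1: raw=0x38003 flags P=1 W=1 U=0 S=0
  → PROTECTION_VIOLATION  (3 entries read)

Entries read for #1: 3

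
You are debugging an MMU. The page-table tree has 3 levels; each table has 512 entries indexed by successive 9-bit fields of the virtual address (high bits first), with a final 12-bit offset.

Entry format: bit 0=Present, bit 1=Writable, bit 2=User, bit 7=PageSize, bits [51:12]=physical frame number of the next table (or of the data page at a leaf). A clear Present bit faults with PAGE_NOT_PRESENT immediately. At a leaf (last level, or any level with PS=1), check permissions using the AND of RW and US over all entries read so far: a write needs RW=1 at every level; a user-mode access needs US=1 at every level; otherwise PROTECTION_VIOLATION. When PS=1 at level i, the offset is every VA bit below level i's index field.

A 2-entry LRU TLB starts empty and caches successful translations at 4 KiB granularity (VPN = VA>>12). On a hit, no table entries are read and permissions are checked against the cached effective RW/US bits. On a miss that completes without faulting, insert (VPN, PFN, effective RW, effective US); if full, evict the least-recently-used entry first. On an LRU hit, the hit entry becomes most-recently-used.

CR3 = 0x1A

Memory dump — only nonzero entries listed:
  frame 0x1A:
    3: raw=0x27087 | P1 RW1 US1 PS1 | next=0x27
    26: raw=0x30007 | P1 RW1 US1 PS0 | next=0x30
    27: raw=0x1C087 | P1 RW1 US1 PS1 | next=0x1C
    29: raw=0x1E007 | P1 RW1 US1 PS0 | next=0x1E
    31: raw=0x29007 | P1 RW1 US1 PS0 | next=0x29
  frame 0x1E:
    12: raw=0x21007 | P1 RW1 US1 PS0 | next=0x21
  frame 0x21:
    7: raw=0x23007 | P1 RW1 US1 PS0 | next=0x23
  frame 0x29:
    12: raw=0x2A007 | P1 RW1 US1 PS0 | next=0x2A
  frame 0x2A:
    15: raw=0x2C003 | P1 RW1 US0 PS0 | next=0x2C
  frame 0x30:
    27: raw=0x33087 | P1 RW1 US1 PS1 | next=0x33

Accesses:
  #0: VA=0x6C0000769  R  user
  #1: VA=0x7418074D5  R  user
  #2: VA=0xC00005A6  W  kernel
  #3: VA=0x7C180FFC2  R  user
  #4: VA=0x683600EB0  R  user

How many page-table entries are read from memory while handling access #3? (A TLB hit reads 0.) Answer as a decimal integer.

Walk each access:
#0 VA=0x6C0000769 (r,user):
  lvl0: tbl 0x1A, slot 27 ⇒ 0x1C087 (P1/RW1/US1/PS1)
  ✓ 0x1C769 (huge @L0)  — 1 lookups
#1 VA=0x7418074D5 (r,user):
  lvl0: tbl 0x1A, slot 29 ⇒ 0x1E007 (P1/RW1/US1/PS0)
  lvl1: tbl 0x1E, slot 12 ⇒ 0x21007 (P1/RW1/US1/PS0)
  lvl2: tbl 0x21, slot 7 ⇒ 0x23007 (P1/RW1/US1/PS0)
  ✓ 0x234D5  — 3 lookups
#2 VA=0xC00005A6 (w,kernel):
  lvl0: tbl 0x1A, slot 3 ⇒ 0x27087 (P1/RW1/US1/PS1)
  ✓ 0x275A6 (huge @L0)  — 1 lookups
#3 VA=0x7C180FFC2 (r,user):
  lvl0: tbl 0x1A, slot 31 ⇒ 0x29007 (P1/RW1/US1/PS0)
  lvl1: tbl 0x29, slot 12 ⇒ 0x2A007 (P1/RW1/US1/PS0)
  lvl2: tbl 0x2A, slot 15 ⇒ 0x2C003 (P1/RW1/US0/PS0)
  → PROTECTION_VIOLATION  (3 entries read)
#4 VA=0x683600EB0 (r,user):
  lvl0: tbl 0x1A, slot 26 ⇒ 0x30007 (P1/RW1/US1/PS0)
  lvl1: tbl 0x30, slot 27 ⇒ 0x33087 (P1/RW1/US1/PS1)
  ✓ 0x33EB0 (huge @L1)  — 2 lookups

Entries read for #3: 3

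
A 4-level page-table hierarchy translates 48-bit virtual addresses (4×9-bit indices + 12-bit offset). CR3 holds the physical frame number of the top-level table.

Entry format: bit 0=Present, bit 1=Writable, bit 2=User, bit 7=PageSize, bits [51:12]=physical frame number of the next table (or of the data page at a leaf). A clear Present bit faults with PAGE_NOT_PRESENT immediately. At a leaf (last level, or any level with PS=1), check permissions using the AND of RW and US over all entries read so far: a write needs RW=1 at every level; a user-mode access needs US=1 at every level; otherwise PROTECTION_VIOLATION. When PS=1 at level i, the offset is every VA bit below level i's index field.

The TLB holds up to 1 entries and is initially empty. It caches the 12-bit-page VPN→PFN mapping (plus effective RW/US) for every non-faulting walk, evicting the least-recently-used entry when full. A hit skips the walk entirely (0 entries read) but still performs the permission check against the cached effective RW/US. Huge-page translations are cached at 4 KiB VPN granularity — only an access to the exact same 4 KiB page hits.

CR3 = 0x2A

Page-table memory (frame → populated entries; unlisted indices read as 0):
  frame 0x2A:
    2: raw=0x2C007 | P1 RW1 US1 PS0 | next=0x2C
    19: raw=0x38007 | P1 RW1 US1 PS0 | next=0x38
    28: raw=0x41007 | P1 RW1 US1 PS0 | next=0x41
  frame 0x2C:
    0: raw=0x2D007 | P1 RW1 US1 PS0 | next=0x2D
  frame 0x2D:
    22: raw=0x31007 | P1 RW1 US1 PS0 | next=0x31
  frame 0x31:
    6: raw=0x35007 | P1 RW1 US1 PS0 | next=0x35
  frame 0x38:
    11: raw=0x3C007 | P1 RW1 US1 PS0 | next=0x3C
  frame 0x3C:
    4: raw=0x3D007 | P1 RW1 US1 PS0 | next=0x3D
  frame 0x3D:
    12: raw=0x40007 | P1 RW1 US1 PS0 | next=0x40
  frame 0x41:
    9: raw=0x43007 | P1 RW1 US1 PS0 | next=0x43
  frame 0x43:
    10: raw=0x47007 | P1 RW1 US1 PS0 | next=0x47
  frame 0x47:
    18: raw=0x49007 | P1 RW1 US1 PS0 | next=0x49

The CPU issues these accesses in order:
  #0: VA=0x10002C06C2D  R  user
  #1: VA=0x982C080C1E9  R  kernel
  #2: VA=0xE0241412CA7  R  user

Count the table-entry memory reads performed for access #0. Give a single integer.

Walk each access:
#0 VA=0x10002C06C2D (r,user):
  lvl0: tbl 0x2A, slot 2 ⇒ 0x2C007 (P1/RW1/US1/PS0)
  lvl1: tbl 0x2C, slot 0 ⇒ 0x2D007 (P1/RW1/US1/PS0)
  lvl2: tbl 0x2D, slot 22 ⇒ 0x31007 (P1/RW1/US1/PS0)
  lvl3: tbl 0x31, slot 6 ⇒ 0x35007 (P1/RW1/US1/PS0)
  → PA=0x35C2D  (4 entries read)
#1 VA=0x982C080C1E9 (r,kernel):
  lvl0: tbl 0x2A, slot 19 ⇒ 0x38007 (P1/RW1/US1/PS0)
  lvl1: tbl 0x38, slot 11 ⇒ 0x3C007 (P1/RW1/US1/PS0)
  lvl2: tbl 0x3C, slot 4 ⇒ 0x3D007 (P1/RW1/US1/PS0)
  lvl3: tbl 0x3D, slot 12 ⇒ 0x40007 (P1/RW1/US1/PS0)
  → PA=0x401E9  (4 entries read)
#2 VA=0xE0241412CA7 (r,user):
  lvl0: tbl 0x2A, slot 28 ⇒ 0x41007 (P1/RW1/US1/PS0)
  lvl1: tbl 0x41, slot 9 ⇒ 0x43007 (P1/RW1/US1/PS0)
  lvl2: tbl 0x43, slot 10 ⇒ 0x47007 (P1/RW1/US1/PS0)
  lvl3: tbl 0x47, slot 18 ⇒ 0x49007 (P1/RW1/US1/PS0)
  → PA=0x49CA7  (4 entries read)

Entries read for #0: 4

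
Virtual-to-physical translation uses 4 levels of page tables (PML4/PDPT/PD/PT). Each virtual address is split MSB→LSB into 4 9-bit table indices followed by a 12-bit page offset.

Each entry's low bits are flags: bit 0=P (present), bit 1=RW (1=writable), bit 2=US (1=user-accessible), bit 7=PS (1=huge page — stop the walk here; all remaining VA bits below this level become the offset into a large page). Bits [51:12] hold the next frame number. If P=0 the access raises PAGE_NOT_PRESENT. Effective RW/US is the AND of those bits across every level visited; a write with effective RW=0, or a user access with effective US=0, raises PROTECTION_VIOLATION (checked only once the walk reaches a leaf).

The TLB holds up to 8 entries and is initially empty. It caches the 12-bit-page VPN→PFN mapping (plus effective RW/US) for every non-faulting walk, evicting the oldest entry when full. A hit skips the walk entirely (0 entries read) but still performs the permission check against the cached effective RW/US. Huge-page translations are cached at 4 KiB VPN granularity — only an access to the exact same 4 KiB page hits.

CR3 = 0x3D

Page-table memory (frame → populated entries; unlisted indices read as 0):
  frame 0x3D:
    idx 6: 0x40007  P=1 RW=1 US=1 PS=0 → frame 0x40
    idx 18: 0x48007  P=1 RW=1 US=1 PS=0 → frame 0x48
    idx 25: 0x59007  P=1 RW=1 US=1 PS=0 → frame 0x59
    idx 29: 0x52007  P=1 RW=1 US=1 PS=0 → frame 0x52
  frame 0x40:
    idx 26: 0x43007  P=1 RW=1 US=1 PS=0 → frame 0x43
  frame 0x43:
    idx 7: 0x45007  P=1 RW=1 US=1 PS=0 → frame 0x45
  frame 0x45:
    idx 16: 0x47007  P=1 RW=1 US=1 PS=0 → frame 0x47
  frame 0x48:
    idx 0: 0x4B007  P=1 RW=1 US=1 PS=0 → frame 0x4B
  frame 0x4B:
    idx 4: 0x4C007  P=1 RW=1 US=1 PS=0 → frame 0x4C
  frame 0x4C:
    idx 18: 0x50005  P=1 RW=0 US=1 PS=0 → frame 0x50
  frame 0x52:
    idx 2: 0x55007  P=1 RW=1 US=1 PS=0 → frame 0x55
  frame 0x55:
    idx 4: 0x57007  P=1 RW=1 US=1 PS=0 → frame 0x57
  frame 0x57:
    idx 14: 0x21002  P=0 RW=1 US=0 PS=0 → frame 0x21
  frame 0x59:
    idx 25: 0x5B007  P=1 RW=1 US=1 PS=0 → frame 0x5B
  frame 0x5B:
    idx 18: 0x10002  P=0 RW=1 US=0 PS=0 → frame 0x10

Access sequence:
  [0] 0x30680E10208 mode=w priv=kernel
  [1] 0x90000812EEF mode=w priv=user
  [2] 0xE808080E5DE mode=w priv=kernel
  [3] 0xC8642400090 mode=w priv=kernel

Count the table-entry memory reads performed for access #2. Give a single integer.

Walk each access:
#0 VA=0x30680E10208 (w,kernel):
  L0: frame=0x3D idx=6 entry=0x40007 [P=1 RW=1 US=1 PS=0]
  L1: frame=0x40 idx=26 entry=0x43007 [P=1 RW=1 US=1 PS=0]
  L2: frame=0x43 idx=7 entry=0x45007 [P=1 RW=1 US=1 PS=0]
  L3: frame=0x45 idx=16 entry=0x47007 [P=1 RW=1 US=1 PS=0]
  ⇒ phys 0x47208  [4 reads]
#1 VA=0x90000812EEF (w,user):
  L0: frame=0x3D idx=18 entry=0x48007 [P=1 RW=1 US=1 PS=0]
  L1: frame=0x48 idx=0 entry=0x4B007 [P=1 RW=1 US=1 PS=0]
  L2: frame=0x4B idx=4 entry=0x4C007 [P=1 RW=1 US=1 PS=0]
  L3: frame=0x4C idx=18 entry=0x50005 [P=1 RW=0 US=1 PS=0]
  ⇒ fault: PROTECTION_VIOLATION  — 4 lookups
#2 VA=0xE808080E5DE (w,kernel):
  L0: frame=0x3D idx=29 entry=0x52007 [P=1 RW=1 US=1 PS=0]
  L1: frame=0x52 idx=2 entry=0x55007 [P=1 RW=1 US=1 PS=0]
  L2: frame=0x55 idx=4 entry=0x57007 [P=1 RW=1 US=1 PS=0]
  L3: frame=0x57 idx=14 entry=0x21002 [P=0 RW=1 US=0 PS=0]
  ⇒ fault: PAGE_NOT_PRESENT  — 4 lookups
#3 VA=0xC8642400090 (w,kernel):
  L0: frame=0x3D idx=25 entry=0x59007 [P=1 RW=1 US=1 PS=0]
  L1: frame=0x59 idx=25 entry=0x5B007 [P=1 RW=1 US=1 PS=0]
  L2: frame=0x5B idx=18 entry=0x10002 [P=0 RW=1 US=0 PS=0]
  ⇒ fault: PAGE_NOT_PRESENT  — 3 lookups

Entries read for #2: 4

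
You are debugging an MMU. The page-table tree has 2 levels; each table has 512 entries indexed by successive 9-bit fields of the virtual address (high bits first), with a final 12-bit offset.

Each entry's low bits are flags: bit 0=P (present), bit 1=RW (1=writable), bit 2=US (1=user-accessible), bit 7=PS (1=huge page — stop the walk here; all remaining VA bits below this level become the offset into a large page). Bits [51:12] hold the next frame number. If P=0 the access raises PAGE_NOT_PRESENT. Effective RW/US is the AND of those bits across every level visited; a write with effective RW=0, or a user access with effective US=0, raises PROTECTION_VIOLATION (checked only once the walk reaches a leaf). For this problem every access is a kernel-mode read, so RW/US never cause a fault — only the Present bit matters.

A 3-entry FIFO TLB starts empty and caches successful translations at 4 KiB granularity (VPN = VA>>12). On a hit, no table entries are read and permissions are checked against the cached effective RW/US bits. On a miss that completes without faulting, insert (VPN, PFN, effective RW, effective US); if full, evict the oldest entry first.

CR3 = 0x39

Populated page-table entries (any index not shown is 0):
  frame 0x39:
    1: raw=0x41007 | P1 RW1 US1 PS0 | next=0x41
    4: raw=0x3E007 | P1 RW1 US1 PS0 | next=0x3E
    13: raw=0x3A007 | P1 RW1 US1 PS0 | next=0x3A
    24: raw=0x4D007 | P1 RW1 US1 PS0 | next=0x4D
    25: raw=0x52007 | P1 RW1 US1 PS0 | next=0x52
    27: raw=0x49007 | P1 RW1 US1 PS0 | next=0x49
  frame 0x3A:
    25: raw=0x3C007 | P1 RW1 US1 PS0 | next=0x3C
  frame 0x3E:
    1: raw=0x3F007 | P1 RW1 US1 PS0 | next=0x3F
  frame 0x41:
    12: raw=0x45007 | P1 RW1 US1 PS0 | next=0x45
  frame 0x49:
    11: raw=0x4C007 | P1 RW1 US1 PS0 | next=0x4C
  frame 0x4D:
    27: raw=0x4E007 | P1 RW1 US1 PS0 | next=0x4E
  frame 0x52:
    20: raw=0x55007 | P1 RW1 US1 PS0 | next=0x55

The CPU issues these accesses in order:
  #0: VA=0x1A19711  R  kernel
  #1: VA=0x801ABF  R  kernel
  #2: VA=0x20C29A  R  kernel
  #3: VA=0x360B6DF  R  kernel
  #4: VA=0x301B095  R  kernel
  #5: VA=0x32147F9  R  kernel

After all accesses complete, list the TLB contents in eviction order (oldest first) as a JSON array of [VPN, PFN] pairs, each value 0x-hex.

Per-access translation:
#0 VA=0x1A19711 (r,kernel):
  L0 @0x39[13] → 0x3A007  P=1,RW=1,US=1,PS=0
  L1 @0x3A[25] → 0x3C007  P=1,RW=1,US=1,PS=0
  → PA=0x3C711  (2 entries read)
#1 VA=0x801ABF (r,kernel):
  L0 @0x39[4] → 0x3E007  P=1,RW=1,US=1,PS=0
  L1 @0x3E[1] → 0x3F007  P=1,RW=1,US=1,PS=0
  → PA=0x3FABF  (2 entries read)
#2 VA=0x20C29A (r,kernel):
  L0 @0x39[1] → 0x41007  P=1,RW=1,US=1,PS=0
  L1 @0x41[12] → 0x45007  P=1,RW=1,US=1,PS=0
  → PA=0x4529A  (2 entries read)
#3 VA=0x360B6DF (r,kernel):
  L0 @0x39[27] → 0x49007  P=1,RW=1,US=1,PS=0
  L1 @0x49[11] → 0x4C007  P=1,RW=1,US=1,PS=0
  → PA=0x4C6DF  (2 entries read)
#4 VA=0x301B095 (r,kernel):
  L0 @0x39[24] → 0x4D007  P=1,RW=1,US=1,PS=0
  L1 @0x4D[27] → 0x4E007  P=1,RW=1,US=1,PS=0
  → PA=0x4E095  (2 entries read)
#5 VA=0x32147F9 (r,kernel):
  L0 @0x39[25] → 0x52007  P=1,RW=1,US=1,PS=0
  L1 @0x52[20] → 0x55007  P=1,RW=1,US=1,PS=0
  → PA=0x557F9  (2 entries read)

TLB: [["0x360B", "0x4C"], ["0x301B", "0x4E"], ["0x3214", "0x55"]]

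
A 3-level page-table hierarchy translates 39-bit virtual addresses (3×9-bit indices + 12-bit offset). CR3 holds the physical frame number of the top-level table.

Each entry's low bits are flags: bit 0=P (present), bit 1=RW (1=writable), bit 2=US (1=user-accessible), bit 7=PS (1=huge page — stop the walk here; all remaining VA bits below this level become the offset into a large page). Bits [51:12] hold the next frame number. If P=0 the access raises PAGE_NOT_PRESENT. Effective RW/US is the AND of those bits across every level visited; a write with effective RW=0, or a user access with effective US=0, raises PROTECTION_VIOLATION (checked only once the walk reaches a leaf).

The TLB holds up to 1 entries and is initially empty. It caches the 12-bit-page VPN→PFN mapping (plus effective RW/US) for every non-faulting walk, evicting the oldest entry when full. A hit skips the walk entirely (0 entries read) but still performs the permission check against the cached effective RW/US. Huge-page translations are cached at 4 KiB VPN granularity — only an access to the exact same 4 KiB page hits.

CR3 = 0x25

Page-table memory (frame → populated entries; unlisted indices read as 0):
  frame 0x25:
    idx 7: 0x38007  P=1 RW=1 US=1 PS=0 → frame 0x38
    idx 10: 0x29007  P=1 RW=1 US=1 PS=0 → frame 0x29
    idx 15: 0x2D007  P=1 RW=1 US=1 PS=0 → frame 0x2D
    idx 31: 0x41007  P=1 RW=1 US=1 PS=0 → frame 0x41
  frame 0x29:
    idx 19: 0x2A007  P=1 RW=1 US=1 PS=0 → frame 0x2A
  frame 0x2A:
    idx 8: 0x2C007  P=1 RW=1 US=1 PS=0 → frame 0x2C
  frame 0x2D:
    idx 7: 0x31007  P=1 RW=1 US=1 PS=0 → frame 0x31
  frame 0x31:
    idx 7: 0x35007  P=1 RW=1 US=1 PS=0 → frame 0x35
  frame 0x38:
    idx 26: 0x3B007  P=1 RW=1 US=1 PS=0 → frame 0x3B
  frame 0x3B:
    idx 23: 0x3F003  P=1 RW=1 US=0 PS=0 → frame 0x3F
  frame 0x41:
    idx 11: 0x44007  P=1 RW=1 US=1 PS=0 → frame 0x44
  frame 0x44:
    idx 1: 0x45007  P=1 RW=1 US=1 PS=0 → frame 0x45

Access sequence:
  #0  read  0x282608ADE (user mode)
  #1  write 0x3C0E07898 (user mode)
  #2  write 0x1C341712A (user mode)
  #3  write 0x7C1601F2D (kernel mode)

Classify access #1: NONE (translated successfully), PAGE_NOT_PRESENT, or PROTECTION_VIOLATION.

Trace:
#0 VA=0x282608ADE (r,user):
  lvl0: tbl 0x25, slot 10 ⇒ 0x29007 (P1/RW1/US1/PS0)
  lvl1: tbl 0x29, slot 19 ⇒ 0x2A007 (P1/RW1/US1/PS0)
  lvl2: tbl 0x2A, slot 8 ⇒ 0x2C007 (P1/RW1/US1/PS0)
  → PA=0x2CADE  (3 entries read)
#1 VA=0x3C0E07898 (w,user):
  lvl0: tbl 0x25, slot 15 ⇒ 0x2D007 (P1/RW1/US1/PS0)
  lvl1: tbl 0x2D, slot 7 ⇒ 0x31007 (P1/RW1/US1/PS0)
  lvl2: tbl 0x31, slot 7 ⇒ 0x35007 (P1/RW1/US1/PS0)
  → PA=0x35898  (3 entries read)
#2 VA=0x1C341712A (w,user):
  lvl0: tbl 0x25, slot 7 ⇒ 0x38007 (P1/RW1/US1/PS0)
  lvl1: tbl 0x38, slot 26 ⇒ 0x3B007 (P1/RW1/US1/PS0)
  lvl2: tbl 0x3B, slot 23 ⇒ 0x3F003 (P1/RW1/US0/PS0)
  → PROTECTION_VIOLATION  (3 entries read)
#3 VA=0x7C1601F2D (w,kernel):
  lvl0: tbl 0x25, slot 31 ⇒ 0x41007 (P1/RW1/US1/PS0)
  lvl1: tbl 0x41, slot 11 ⇒ 0x44007 (P1/RW1/US1/PS0)
  lvl2: tbl 0x44, slot 1 ⇒ 0x45007 (P1/RW1/US1/PS0)
  → PA=0x45F2D  (3 entries read)

Access #1 fault: NONE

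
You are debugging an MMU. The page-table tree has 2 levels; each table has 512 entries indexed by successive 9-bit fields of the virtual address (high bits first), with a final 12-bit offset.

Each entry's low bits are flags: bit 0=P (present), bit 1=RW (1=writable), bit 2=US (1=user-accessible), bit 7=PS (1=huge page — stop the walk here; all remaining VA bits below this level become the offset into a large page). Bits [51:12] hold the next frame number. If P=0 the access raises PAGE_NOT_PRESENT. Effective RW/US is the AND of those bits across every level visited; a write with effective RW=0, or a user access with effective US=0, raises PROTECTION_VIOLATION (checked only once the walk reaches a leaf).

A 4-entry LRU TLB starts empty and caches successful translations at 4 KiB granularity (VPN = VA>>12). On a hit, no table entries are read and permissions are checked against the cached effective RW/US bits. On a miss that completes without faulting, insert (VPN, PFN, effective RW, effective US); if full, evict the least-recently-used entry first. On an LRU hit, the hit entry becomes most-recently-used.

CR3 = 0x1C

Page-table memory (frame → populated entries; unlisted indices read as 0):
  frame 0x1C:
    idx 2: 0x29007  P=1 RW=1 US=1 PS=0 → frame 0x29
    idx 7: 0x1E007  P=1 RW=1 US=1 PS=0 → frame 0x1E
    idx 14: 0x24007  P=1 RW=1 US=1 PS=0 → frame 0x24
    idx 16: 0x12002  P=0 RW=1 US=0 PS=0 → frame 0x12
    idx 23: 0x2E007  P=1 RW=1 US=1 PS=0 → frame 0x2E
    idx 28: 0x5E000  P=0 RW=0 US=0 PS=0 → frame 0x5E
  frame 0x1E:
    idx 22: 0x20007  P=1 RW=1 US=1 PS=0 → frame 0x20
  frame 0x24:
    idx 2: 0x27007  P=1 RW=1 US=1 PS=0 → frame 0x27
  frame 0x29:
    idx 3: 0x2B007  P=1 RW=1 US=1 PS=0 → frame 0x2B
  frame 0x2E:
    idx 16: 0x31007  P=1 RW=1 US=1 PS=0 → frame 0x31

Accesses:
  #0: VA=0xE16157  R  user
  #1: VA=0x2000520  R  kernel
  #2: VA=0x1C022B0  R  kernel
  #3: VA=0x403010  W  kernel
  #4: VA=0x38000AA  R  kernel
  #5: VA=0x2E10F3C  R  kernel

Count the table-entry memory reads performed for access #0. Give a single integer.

Trace:
#0 VA=0xE16157 (r,user):
  L0: frame=0x1C idx=7 entry=0x1E007 [P=1 RW=1 US=1 PS=0]
  L1: frame=0x1E idx=22 entry=0x20007 [P=1 RW=1 US=1 PS=0]
  ⇒ phys 0x20157  [2 reads]
#1 VA=0x2000520 (r,kernel):
  L0: frame=0x1C idx=16 entry=0x12002 [P=0 RW=1 US=0 PS=0]
  → PAGE_NOT_PRESENT  (1 entries read)
#2 VA=0x1C022B0 (r,kernel):
  L0: frame=0x1C idx=14 entry=0x24007 [P=1 RW=1 US=1 PS=0]
  L1: frame=0x24 idx=2 entry=0x27007 [P=1 RW=1 US=1 PS=0]
  ⇒ phys 0x272B0  [2 reads]
#3 VA=0x403010 (w,kernel):
  L0: frame=0x1C idx=2 entry=0x29007 [P=1 RW=1 US=1 PS=0]
  L1: frame=0x29 idx=3 entry=0x2B007 [P=1 RW=1 US=1 PS=0]
  ⇒ phys 0x2B010  [2 reads]
#4 VA=0x38000AA (r,kernel):
  L0: frame=0x1C idx=28 entry=0x5E000 [P=0 RW=0 US=0 PS=0]
  → PAGE_NOT_PRESENT  (1 entries read)
#5 VA=0x2E10F3C (r,kernel):
  L0: frame=0x1C idx=23 entry=0x2E007 [P=1 RW=1 US=1 PS=0]
  L1: frame=0x2E idx=16 entry=0x31007 [P=1 RW=1 US=1 PS=0]
  ⇒ phys 0x31F3C  [2 reads]

Entries read for #0: 2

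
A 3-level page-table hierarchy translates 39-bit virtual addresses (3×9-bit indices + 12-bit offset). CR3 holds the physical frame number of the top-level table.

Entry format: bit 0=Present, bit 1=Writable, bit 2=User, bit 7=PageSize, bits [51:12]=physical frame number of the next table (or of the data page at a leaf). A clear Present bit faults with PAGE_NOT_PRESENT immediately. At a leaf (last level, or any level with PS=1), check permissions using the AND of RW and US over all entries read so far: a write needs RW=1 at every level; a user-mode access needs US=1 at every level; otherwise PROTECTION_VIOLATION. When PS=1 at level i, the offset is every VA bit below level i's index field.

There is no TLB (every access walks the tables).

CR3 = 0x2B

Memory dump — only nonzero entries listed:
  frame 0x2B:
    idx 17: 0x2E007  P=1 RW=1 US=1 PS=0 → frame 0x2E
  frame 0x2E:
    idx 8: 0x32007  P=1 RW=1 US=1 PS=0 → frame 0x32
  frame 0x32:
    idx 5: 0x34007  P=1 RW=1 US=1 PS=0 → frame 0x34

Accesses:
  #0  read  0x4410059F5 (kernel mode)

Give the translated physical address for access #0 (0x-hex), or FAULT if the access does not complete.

Walk each access:
#0 VA=0x4410059F5 (r,kernel):
  lvl0: tbl 0x2B, slot 17 ⇒ 0x2E007 (P1/RW1/US1/PS0)
  lvl1: tbl 0x2E, slot 8 ⇒ 0x32007 (P1/RW1/US1/PS0)
  lvl2: tbl 0x32, slot 5 ⇒ 0x34007 (P1/RW1/US1/PS0)
  ✓ 0x349F5  — 3 lookups

Access #0 PA: 0x349F5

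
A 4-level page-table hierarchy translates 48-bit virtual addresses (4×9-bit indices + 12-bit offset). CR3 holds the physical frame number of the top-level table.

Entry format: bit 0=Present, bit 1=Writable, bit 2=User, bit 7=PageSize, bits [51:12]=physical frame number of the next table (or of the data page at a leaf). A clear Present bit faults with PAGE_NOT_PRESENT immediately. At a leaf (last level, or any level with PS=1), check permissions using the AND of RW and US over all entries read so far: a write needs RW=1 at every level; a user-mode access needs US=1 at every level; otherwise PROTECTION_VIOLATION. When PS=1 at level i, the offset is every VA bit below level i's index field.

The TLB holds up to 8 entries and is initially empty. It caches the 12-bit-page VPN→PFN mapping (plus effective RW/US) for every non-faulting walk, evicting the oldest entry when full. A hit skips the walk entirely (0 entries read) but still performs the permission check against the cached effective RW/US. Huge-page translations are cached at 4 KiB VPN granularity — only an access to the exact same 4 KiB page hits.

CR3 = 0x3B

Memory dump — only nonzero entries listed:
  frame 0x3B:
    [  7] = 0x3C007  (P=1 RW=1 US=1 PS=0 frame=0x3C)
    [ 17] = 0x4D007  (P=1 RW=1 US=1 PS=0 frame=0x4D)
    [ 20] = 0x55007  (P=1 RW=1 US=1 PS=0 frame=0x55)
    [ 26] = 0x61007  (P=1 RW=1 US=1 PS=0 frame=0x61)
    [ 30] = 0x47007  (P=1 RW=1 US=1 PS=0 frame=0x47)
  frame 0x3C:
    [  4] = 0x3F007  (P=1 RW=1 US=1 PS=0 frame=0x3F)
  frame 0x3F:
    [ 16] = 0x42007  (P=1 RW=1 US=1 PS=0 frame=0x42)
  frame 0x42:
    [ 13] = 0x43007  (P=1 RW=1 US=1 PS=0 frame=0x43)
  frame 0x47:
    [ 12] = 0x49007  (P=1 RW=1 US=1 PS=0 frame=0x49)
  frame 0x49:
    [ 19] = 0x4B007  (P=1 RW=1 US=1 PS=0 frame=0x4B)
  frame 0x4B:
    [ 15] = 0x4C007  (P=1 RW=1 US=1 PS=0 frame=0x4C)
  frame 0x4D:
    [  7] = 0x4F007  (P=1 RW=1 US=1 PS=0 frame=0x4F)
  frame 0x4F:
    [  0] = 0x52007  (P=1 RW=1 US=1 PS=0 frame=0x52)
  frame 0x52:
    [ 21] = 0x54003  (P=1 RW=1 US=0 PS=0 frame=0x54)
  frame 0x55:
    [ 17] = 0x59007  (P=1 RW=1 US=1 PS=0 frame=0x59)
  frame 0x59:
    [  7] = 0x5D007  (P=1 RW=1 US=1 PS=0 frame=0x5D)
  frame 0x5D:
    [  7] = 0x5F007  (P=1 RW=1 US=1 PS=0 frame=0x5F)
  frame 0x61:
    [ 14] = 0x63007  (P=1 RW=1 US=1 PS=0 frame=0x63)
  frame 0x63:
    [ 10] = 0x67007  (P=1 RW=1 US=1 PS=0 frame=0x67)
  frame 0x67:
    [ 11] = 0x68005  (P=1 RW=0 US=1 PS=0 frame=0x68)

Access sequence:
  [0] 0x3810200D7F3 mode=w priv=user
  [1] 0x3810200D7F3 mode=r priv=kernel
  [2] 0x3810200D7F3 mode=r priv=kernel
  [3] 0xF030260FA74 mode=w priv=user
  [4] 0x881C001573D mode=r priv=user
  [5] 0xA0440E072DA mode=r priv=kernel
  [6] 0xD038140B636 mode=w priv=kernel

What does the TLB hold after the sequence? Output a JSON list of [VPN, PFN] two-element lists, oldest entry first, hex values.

Per-access translation:
#0 VA=0x3810200D7F3 (w,user):
  [0] read 0x3B idx=7: raw=0x3C007 flags P=1 W=1 U=1 S=0
  [1] read 0x3C idx=4: raw=0x3F007 flags P=1 W=1 U=1 S=0
  [2] read 0x3F idx=16: raw=0x42007 flags P=1 W=1 U=1 S=0
  [3] read 0x42 idx=13: raw=0x43007 flags P=1 W=1 U=1 S=0
  → PA=0x437F3  (4 entries read)
#1 VA=0x3810200D7F3 (r,kernel):
  TLB hit vpn=0x3810200D → PA=0x437F3
#2 VA=0x3810200D7F3 (r,kernel):
  TLB hit vpn=0x3810200D → PA=0x437F3
#3 VA=0xF030260FA74 (w,user):
  [0] read 0x3B idx=30: raw=0x47007 flags P=1 W=1 U=1 S=0
  [1] read 0x47 idx=12: raw=0x49007 flags P=1 W=1 U=1 S=0
  [2] read 0x49 idx=19: raw=0x4B007 flags P=1 W=1 U=1 S=0
  [3] read 0x4B idx=15: raw=0x4C007 flags P=1 W=1 U=1 S=0
  → PA=0x4CA74  (4 entries read)
#4 VA=0x881C001573D (r,user):
  [0] read 0x3B idx=17: raw=0x4D007 flags P=1 W=1 U=1 S=0
  [1] read 0x4D idx=7: raw=0x4F007 flags P=1 W=1 U=1 S=0
  [2] read 0x4F idx=0: raw=0x52007 flags P=1 W=1 U=1 S=0
  [3] read 0x52 idx=21: raw=0x54003 flags P=1 W=1 U=0 S=0
  ⇒ fault: PROTECTION_VIOLATION  — 4 lookups
#5 VA=0xA0440E072DA (r,kernel):
  [0] read 0x3B idx=20: raw=0x55007 flags P=1 W=1 U=1 S=0
  [1] read 0x55 idx=17: raw=0x59007 flags P=1 W=1 U=1 S=0
  [2] read 0x59 idx=7: raw=0x5D007 flags P=1 W=1 U=1 S=0
  [3] read 0x5D idx=7: raw=0x5F007 flags P=1 W=1 U=1 S=0
  → PA=0x5F2DA  (4 entries read)
#6 VA=0xD038140B636 (w,kernel):
  [0] read 0x3B idx=26: raw=0x61007 flags P=1 W=1 U=1 S=0
  [1] read 0x61 idx=14: raw=0x63007 flags P=1 W=1 U=1 S=0
  [2] read 0x63 idx=10: raw=0x67007 flags P=1 W=1 U=1 S=0
  [3] read 0x67 idx=11: raw=0x68005 flags P=1 W=0 U=1 S=0
  ⇒ fault: PROTECTION_VIOLATION  — 4 lookups

TLB: [["0x3810200D", "0x43"], ["0xF030260F", "0x4C"], ["0xA0440E07", "0x5F"]]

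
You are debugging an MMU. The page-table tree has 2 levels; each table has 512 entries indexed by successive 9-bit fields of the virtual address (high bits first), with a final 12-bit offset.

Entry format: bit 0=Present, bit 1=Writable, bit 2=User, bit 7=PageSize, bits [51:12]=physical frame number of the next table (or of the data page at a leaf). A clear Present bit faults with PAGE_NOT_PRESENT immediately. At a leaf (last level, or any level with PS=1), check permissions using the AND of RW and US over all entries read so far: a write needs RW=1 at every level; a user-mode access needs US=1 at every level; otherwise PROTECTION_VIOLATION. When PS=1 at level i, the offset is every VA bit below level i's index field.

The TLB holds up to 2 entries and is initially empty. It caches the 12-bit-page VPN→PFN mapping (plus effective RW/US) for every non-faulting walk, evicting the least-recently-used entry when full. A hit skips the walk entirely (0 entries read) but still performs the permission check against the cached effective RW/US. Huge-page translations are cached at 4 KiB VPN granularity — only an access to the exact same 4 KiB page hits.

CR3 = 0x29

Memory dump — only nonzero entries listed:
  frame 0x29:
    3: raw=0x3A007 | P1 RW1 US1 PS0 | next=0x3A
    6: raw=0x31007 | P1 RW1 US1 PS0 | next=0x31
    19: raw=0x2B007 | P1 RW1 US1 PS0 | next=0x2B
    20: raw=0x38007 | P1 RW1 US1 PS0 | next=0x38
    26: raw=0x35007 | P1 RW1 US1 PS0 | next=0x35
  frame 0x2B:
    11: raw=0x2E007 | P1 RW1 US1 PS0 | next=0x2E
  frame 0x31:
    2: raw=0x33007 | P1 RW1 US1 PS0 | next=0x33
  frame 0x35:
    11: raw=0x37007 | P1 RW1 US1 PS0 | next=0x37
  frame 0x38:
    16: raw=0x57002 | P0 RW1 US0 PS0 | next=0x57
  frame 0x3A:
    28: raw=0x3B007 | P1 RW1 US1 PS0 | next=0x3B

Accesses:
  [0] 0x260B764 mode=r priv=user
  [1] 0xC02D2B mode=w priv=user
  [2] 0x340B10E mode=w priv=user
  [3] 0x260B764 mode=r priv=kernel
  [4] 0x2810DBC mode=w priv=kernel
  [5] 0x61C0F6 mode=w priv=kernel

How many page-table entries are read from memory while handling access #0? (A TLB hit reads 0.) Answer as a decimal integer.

Trace:
#0 VA=0x260B764 (r,user):
  lvl0: tbl 0x29, slot 19 ⇒ 0x2B007 (P1/RW1/US1/PS0)
  lvl1: tbl 0x2B, slot 11 ⇒ 0x2E007 (P1/RW1/US1/PS0)
  → PA=0x2E764  (2 entries read)
#1 VA=0xC02D2B (w,user):
  lvl0: tbl 0x29, slot 6 ⇒ 0x31007 (P1/RW1/US1/PS0)
  lvl1: tbl 0x31, slot 2 ⇒ 0x33007 (P1/RW1/US1/PS0)
  → PA=0x33D2B  (2 entries read)
#2 VA=0x340B10E (w,user):
  lvl0: tbl 0x29, slot 26 ⇒ 0x35007 (P1/RW1/US1/PS0)
  lvl1: tbl 0x35, slot 11 ⇒ 0x37007 (P1/RW1/US1/PS0)
  → PA=0x3710E  (2 entries read)
#3 VA=0x260B764 (r,kernel):
  lvl0: tbl 0x29, slot 19 ⇒ 0x2B007 (P1/RW1/US1/PS0)
  lvl1: tbl 0x2B, slot 11 ⇒ 0x2E007 (P1/RW1/US1/PS0)
  → PA=0x2E764  (2 entries read)
#4 VA=0x2810DBC (w,kernel):
  lvl0: tbl 0x29, slot 20 ⇒ 0x38007 (P1/RW1/US1/PS0)
  lvl1: tbl 0x38, slot 16 ⇒ 0x57002 (P0/RW1/US0/PS0)
  → PAGE_NOT_PRESENT  (2 entries read)
#5 VA=0x61C0F6 (w,kernel):
  lvl0: tbl 0x29, slot 3 ⇒ 0x3A007 (P1/RW1/US1/PS0)
  lvl1: tbl 0x3A, slot 28 ⇒ 0x3B007 (P1/RW1/US1/PS0)
  → PA=0x3B0F6  (2 entries read)

Entries read for #0: 2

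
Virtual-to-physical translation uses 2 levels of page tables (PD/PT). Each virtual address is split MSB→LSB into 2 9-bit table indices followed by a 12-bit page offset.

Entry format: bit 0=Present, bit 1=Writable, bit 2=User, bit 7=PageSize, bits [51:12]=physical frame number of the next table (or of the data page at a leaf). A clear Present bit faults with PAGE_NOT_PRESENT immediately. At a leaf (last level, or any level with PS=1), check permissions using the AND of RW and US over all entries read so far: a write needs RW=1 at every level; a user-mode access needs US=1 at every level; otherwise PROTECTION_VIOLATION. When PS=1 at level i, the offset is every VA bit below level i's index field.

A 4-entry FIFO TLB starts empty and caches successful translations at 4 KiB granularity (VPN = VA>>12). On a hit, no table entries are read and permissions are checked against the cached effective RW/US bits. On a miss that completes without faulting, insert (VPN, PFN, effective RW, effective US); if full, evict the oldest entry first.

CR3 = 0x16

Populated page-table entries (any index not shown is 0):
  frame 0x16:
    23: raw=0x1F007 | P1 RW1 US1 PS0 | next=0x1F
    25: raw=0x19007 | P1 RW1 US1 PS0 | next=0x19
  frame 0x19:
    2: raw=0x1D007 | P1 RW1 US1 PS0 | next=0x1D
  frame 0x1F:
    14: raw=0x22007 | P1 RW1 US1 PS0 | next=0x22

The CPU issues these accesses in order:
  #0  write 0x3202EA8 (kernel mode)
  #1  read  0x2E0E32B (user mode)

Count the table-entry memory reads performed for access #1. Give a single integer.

Per-access translation:
#0 VA=0x3202EA8 (w,kernel):
  L0 @0x16[25] → 0x19007  P=1,RW=1,US=1,PS=0
  L1 @0x19[2] → 0x1D007  P=1,RW=1,US=1,PS=0
  ⇒ phys 0x1DEA8  [2 reads]
#1 VA=0x2E0E32B (r,user):
  L0 @0x16[23] → 0x1F007  P=1,RW=1,US=1,PS=0
  L1 @0x1F[14] → 0x22007  P=1,RW=1,US=1,PS=0
  ⇒ phys 0x2232B  [2 reads]

Entries read for #1: 2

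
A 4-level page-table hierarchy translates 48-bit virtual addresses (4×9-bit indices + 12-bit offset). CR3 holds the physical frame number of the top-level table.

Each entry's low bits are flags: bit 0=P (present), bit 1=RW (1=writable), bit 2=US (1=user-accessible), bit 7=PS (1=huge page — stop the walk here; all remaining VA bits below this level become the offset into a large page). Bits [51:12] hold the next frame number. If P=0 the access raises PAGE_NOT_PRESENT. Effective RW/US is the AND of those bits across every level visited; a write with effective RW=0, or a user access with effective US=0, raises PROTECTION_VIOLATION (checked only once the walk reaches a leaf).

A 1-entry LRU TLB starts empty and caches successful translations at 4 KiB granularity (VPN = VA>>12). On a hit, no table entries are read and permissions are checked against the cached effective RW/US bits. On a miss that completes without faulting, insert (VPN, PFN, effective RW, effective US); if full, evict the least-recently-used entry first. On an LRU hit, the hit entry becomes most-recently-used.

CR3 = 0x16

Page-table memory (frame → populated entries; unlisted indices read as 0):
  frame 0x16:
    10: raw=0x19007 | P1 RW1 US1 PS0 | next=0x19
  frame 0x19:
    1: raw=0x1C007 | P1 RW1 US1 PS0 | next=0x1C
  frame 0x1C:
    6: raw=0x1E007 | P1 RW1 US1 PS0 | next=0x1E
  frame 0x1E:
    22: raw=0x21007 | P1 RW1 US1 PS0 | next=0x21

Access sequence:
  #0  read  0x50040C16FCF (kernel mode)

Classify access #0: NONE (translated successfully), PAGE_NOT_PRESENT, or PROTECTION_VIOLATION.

Per-access translation:
#0 VA=0x50040C16FCF (r,kernel):
  L0: frame=0x16 idx=10 entry=0x19007 [P=1 RW=1 US=1 PS=0]
  L1: frame=0x19 idx=1 entry=0x1C007 [P=1 RW=1 US=1 PS=0]
  L2: frame=0x1C idx=6 entry=0x1E007 [P=1 RW=1 US=1 PS=0]
  L3: frame=0x1E idx=22 entry=0x21007 [P=1 RW=1 US=1 PS=0]
  → PA=0x21FCF  (4 entries read)

Access #0 fault: NONE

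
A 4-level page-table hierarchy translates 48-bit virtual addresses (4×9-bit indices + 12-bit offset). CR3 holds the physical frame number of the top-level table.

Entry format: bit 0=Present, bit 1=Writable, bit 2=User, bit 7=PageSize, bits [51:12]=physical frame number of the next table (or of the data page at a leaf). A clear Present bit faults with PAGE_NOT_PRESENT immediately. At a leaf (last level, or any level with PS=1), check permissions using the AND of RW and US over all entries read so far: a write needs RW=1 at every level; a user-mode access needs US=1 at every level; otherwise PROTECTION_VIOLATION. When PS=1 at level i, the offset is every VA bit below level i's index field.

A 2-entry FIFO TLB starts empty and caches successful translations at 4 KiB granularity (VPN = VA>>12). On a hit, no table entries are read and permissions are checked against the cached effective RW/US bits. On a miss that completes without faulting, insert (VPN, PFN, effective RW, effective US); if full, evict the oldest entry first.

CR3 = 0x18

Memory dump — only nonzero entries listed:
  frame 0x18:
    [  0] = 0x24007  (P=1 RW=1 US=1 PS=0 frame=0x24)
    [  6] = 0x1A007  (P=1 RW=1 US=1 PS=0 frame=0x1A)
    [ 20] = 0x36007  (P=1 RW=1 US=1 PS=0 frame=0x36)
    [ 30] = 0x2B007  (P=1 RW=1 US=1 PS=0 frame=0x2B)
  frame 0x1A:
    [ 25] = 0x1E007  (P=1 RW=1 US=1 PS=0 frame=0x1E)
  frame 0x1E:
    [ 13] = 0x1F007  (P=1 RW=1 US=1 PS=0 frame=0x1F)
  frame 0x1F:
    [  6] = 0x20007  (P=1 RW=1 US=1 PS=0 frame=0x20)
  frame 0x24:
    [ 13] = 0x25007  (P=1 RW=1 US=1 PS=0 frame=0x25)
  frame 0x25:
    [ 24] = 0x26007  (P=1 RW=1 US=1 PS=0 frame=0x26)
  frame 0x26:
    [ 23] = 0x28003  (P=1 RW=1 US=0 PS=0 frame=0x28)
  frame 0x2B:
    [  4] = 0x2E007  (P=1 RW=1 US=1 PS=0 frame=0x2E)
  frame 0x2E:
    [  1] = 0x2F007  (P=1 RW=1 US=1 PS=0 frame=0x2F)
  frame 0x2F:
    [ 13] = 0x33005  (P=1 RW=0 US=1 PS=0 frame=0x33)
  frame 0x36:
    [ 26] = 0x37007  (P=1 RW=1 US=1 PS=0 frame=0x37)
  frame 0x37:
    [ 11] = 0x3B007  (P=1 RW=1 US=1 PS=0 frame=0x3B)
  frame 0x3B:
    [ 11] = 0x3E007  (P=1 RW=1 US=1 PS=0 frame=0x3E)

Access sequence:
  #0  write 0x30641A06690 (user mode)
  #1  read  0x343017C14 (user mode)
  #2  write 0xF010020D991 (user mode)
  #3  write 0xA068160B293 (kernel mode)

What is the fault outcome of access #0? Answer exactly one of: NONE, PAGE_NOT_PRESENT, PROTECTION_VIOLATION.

Walk each access:
#0 VA=0x30641A06690 (w,user):
  lvl0: tbl 0x18, slot 6 ⇒ 0x1A007 (P1/RW1/US1/PS0)
  lvl1: tbl 0x1A, slot 25 ⇒ 0x1E007 (P1/RW1/US1/PS0)
  lvl2: tbl 0x1E, slot 13 ⇒ 0x1F007 (P1/RW1/US1/PS0)
  lvl3: tbl 0x1F, slot 6 ⇒ 0x20007 (P1/RW1/US1/PS0)
  ✓ 0x20690  — 4 lookups
#1 VA=0x343017C14 (r,user):
  lvl0: tbl 0x18, slot 0 ⇒ 0x24007 (P1/RW1/US1/PS0)
  lvl1: tbl 0x24, slot 13 ⇒ 0x25007 (P1/RW1/US1/PS0)
  lvl2: tbl 0x25, slot 24 ⇒ 0x26007 (P1/RW1/US1/PS0)
  lvl3: tbl 0x26, slot 23 ⇒ 0x28003 (P1/RW1/US0/PS0)
  ✗ PROTECTION_VIOLATION  [4 reads]
#2 VA=0xF010020D991 (w,user):
  lvl0: tbl 0x18, slot 30 ⇒ 0x2B007 (P1/RW1/US1/PS0)
  lvl1: tbl 0x2B, slot 4 ⇒ 0x2E007 (P1/RW1/US1/PS0)
  lvl2: tbl 0x2E, slot 1 ⇒ 0x2F007 (P1/RW1/US1/PS0)
  lvl3: tbl 0x2F, slot 13 ⇒ 0x33005 (P1/RW0/US1/PS0)
  ✗ PROTECTION_VIOLATION  [4 reads]
#3 VA=0xA068160B293 (w,kernel):
  lvl0: tbl 0x18, slot 20 ⇒ 0x36007 (P1/RW1/US1/PS0)
  lvl1: tbl 0x36, slot 26 ⇒ 0x37007 (P1/RW1/US1/PS0)
  lvl2: tbl 0x37, slot 11 ⇒ 0x3B007 (P1/RW1/US1/PS0)
  lvl3: tbl 0x3B, slot 11 ⇒ 0x3E007 (P1/RW1/US1/PS0)
  ✓ 0x3E293  — 4 lookups

Access #0 fault: NONE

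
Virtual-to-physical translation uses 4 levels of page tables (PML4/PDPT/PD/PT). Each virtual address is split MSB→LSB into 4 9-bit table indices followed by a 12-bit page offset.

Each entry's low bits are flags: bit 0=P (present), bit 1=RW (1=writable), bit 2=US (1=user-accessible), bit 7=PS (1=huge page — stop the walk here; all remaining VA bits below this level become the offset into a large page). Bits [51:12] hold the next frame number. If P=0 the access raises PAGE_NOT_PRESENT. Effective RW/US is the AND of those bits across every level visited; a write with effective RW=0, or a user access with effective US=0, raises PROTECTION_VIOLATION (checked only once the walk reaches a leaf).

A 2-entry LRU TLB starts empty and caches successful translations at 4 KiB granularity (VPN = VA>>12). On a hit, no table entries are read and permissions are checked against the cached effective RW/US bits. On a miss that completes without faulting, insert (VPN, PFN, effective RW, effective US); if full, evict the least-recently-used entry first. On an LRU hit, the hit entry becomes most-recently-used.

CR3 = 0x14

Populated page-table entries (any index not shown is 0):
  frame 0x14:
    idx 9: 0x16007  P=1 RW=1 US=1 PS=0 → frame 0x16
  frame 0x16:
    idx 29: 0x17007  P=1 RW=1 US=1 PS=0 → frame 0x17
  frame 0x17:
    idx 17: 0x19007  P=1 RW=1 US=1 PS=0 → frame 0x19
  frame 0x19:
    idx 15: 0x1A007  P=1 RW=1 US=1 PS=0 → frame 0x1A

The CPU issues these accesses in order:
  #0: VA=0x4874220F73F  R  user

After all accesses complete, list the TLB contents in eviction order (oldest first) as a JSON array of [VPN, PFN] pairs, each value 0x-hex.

Walk each access:
#0 VA=0x4874220F73F (r,user):
  L0: frame=0x14 idx=9 entry=0x16007 [P=1 RW=1 US=1 PS=0]
  L1: frame=0x16 idx=29 entry=0x17007 [P=1 RW=1 US=1 PS=0]
  L2: frame=0x17 idx=17 entry=0x19007 [P=1 RW=1 US=1 PS=0]
  L3: frame=0x19 idx=15 entry=0x1A007 [P=1 RW=1 US=1 PS=0]
  ✓ 0x1A73F  — 4 lookups

TLB: [["0x4874220F", "0x1A"]]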